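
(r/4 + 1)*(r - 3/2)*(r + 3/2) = r^3/4 + r^2 - 9*r/16 - 9/4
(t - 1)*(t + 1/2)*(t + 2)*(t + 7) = t^4 + 17*t^3/2 + 9*t^2 - 23*t/2 - 7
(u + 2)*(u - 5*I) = u^2 + 2*u - 5*I*u - 10*I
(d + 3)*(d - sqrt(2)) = d^2 - sqrt(2)*d + 3*d - 3*sqrt(2)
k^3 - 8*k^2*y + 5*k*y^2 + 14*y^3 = (k - 7*y)*(k - 2*y)*(k + y)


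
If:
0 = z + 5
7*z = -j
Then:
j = 35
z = -5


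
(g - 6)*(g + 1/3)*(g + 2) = g^3 - 11*g^2/3 - 40*g/3 - 4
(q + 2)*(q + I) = q^2 + 2*q + I*q + 2*I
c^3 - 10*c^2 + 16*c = c*(c - 8)*(c - 2)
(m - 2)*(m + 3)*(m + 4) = m^3 + 5*m^2 - 2*m - 24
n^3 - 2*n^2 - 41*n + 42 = (n - 7)*(n - 1)*(n + 6)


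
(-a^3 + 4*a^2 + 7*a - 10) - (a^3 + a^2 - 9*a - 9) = -2*a^3 + 3*a^2 + 16*a - 1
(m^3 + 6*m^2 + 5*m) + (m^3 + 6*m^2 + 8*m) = 2*m^3 + 12*m^2 + 13*m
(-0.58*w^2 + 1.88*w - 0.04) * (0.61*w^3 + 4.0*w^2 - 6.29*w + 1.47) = -0.3538*w^5 - 1.1732*w^4 + 11.1438*w^3 - 12.8378*w^2 + 3.0152*w - 0.0588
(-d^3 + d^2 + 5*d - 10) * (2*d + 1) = -2*d^4 + d^3 + 11*d^2 - 15*d - 10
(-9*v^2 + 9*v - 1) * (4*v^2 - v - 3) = -36*v^4 + 45*v^3 + 14*v^2 - 26*v + 3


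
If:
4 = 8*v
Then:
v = 1/2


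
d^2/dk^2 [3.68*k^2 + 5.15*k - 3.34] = 7.36000000000000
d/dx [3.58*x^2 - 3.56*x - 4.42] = 7.16*x - 3.56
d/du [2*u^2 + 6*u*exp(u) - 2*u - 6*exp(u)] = 6*u*exp(u) + 4*u - 2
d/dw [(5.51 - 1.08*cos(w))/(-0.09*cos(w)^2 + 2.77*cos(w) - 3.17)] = (0.0972*cos(w)^2 - 0.9918*cos(w) + 11.8391)*sin(w)/(0.0081*cos(w)^4 - 0.4986*cos(w)^3 + 8.2435*cos(w)^2 - 17.5618*cos(w) + 10.0489)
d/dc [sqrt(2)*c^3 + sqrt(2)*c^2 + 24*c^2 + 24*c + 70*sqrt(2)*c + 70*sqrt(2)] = 3*sqrt(2)*c^2 + 2*sqrt(2)*c + 48*c + 24 + 70*sqrt(2)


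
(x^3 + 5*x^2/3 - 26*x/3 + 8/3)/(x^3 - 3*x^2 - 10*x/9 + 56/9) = 3*(3*x^2 + 11*x - 4)/(9*x^2 - 9*x - 28)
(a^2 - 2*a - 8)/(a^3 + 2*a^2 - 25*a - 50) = (a - 4)/(a^2 - 25)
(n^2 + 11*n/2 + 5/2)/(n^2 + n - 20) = (n + 1/2)/(n - 4)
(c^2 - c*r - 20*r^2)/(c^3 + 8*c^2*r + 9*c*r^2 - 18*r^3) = (c^2 - c*r - 20*r^2)/(c^3 + 8*c^2*r + 9*c*r^2 - 18*r^3)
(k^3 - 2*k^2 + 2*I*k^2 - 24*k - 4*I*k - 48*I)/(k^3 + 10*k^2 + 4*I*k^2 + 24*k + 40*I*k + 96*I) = (k^2 + k*(-6 + 2*I) - 12*I)/(k^2 + k*(6 + 4*I) + 24*I)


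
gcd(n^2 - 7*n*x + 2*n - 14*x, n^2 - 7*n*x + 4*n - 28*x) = -n + 7*x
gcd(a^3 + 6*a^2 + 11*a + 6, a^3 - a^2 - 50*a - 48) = a + 1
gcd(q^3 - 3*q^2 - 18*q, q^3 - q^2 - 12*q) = q^2 + 3*q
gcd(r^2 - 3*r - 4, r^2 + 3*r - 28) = r - 4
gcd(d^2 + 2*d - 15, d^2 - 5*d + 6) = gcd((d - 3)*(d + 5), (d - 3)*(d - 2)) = d - 3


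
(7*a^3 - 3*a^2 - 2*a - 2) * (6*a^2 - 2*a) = 42*a^5 - 32*a^4 - 6*a^3 - 8*a^2 + 4*a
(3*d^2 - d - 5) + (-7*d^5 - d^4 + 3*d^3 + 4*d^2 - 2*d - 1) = -7*d^5 - d^4 + 3*d^3 + 7*d^2 - 3*d - 6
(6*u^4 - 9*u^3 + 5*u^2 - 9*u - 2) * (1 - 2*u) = -12*u^5 + 24*u^4 - 19*u^3 + 23*u^2 - 5*u - 2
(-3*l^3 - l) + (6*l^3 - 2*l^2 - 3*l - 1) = 3*l^3 - 2*l^2 - 4*l - 1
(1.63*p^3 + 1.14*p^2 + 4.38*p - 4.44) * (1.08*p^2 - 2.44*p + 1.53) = 1.7604*p^5 - 2.746*p^4 + 4.4427*p^3 - 13.7382*p^2 + 17.535*p - 6.7932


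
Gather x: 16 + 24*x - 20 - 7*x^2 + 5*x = -7*x^2 + 29*x - 4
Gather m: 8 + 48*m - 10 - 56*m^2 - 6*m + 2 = -56*m^2 + 42*m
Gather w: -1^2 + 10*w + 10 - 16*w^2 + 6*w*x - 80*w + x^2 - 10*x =-16*w^2 + w*(6*x - 70) + x^2 - 10*x + 9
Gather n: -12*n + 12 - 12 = -12*n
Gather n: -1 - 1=-2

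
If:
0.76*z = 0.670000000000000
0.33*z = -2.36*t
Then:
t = -0.12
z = 0.88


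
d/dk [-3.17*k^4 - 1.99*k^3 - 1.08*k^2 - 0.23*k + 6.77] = -12.68*k^3 - 5.97*k^2 - 2.16*k - 0.23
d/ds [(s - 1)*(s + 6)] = 2*s + 5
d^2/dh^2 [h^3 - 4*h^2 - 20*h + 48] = 6*h - 8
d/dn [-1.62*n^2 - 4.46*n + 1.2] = -3.24*n - 4.46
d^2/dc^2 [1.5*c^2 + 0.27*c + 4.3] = 3.00000000000000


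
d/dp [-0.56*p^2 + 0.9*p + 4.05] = 0.9 - 1.12*p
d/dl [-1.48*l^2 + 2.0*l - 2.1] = 2.0 - 2.96*l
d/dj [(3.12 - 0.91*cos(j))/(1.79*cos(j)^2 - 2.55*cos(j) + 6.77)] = (-1.6289*cos(j)^2 + 11.1696*cos(j) - 1.7953)*sin(j)/(3.2041*cos(j)^4 - 9.129*cos(j)^3 + 30.7391*cos(j)^2 - 34.527*cos(j) + 45.8329)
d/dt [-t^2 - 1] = -2*t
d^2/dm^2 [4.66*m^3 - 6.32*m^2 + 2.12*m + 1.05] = 27.96*m - 12.64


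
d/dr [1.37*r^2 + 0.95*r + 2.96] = 2.74*r + 0.95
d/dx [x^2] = 2*x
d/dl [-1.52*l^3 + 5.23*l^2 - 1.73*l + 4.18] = -4.56*l^2 + 10.46*l - 1.73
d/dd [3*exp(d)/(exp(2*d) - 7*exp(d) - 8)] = 3*(-exp(2*d) - 8)*exp(d)/(exp(4*d) - 14*exp(3*d) + 33*exp(2*d) + 112*exp(d) + 64)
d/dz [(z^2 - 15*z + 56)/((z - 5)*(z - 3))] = (7*z^2 - 82*z + 223)/(z^4 - 16*z^3 + 94*z^2 - 240*z + 225)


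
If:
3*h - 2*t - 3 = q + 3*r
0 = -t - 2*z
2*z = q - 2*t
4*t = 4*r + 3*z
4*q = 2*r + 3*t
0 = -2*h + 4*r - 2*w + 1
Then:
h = 1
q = 0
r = 0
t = 0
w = -1/2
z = 0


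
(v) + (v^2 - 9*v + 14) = v^2 - 8*v + 14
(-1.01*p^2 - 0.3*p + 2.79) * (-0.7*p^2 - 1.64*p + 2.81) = 0.707*p^4 + 1.8664*p^3 - 4.2991*p^2 - 5.4186*p + 7.8399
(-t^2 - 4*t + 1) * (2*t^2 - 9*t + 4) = -2*t^4 + t^3 + 34*t^2 - 25*t + 4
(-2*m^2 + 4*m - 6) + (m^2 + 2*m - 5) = -m^2 + 6*m - 11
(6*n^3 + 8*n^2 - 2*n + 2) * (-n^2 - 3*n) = -6*n^5 - 26*n^4 - 22*n^3 + 4*n^2 - 6*n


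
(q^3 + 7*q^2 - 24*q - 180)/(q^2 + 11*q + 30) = (q^2 + q - 30)/(q + 5)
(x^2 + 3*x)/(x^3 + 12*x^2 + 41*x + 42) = x/(x^2 + 9*x + 14)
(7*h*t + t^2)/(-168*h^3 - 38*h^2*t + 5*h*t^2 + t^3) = t/(-24*h^2 - 2*h*t + t^2)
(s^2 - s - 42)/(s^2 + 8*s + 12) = (s - 7)/(s + 2)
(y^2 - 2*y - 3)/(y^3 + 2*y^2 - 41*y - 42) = (y - 3)/(y^2 + y - 42)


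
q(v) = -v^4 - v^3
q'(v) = -4*v^3 - 3*v^2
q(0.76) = -0.77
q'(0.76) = -3.49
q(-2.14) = -11.17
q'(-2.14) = 25.46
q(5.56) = -1127.53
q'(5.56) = -780.26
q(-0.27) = 0.01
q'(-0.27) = -0.14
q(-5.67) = -851.27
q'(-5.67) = 632.69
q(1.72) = -13.84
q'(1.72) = -29.23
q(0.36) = -0.06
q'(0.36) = -0.58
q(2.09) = -28.21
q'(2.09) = -49.62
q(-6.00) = -1080.00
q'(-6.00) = 756.00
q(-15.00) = -47250.00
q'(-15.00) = 12825.00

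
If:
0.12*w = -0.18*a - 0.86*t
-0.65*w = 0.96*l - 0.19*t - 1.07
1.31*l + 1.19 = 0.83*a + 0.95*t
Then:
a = 3.86634504939122 - 1.15343618017636*w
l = 0.954422237537331 - 0.656919189241725*w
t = 0.101881991199703*w - 0.809235010337698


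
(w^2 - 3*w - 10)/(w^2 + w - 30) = (w + 2)/(w + 6)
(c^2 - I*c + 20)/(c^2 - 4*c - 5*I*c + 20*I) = (c + 4*I)/(c - 4)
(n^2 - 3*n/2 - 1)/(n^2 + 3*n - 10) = (n + 1/2)/(n + 5)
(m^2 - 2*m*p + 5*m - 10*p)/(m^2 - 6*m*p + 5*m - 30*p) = (-m + 2*p)/(-m + 6*p)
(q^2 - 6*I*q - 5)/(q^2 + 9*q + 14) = (q^2 - 6*I*q - 5)/(q^2 + 9*q + 14)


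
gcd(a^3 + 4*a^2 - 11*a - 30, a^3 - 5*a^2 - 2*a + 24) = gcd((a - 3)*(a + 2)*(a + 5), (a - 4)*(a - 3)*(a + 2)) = a^2 - a - 6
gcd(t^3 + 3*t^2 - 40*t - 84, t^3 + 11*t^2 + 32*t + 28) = t^2 + 9*t + 14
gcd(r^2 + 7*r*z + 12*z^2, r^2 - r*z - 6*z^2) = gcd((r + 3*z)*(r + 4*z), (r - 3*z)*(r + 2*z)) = 1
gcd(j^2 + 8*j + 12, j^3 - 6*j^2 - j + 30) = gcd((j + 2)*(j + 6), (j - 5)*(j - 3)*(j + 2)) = j + 2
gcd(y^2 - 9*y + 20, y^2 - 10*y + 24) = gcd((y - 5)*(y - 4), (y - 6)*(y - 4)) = y - 4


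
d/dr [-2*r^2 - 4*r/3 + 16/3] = -4*r - 4/3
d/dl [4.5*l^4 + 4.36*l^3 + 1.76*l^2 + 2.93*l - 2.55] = 18.0*l^3 + 13.08*l^2 + 3.52*l + 2.93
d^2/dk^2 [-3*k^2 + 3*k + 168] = -6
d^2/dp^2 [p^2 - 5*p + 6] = 2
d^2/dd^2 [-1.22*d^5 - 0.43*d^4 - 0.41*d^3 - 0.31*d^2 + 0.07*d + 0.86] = -24.4*d^3 - 5.16*d^2 - 2.46*d - 0.62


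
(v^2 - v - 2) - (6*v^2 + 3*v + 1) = -5*v^2 - 4*v - 3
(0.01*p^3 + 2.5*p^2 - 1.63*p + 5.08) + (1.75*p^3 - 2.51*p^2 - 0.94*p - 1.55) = 1.76*p^3 - 0.00999999999999979*p^2 - 2.57*p + 3.53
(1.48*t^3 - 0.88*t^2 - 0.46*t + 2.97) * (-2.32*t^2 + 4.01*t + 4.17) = -3.4336*t^5 + 7.9764*t^4 + 3.71*t^3 - 12.4046*t^2 + 9.9915*t + 12.3849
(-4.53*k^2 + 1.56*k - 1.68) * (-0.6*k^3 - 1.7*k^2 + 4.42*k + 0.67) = 2.718*k^5 + 6.765*k^4 - 21.6666*k^3 + 6.7161*k^2 - 6.3804*k - 1.1256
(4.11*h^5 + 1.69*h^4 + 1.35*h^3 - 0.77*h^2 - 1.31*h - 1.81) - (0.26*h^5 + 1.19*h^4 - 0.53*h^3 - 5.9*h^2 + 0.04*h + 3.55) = 3.85*h^5 + 0.5*h^4 + 1.88*h^3 + 5.13*h^2 - 1.35*h - 5.36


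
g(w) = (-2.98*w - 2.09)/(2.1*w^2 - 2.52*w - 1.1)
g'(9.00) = 0.03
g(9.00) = -0.20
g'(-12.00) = 0.01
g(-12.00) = 0.10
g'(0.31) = 0.47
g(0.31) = 1.79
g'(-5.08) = 0.03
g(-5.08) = 0.20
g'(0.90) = 3.95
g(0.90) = 2.86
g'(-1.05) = -0.29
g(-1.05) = 0.27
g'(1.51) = 1865.67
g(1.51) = 56.33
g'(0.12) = -0.45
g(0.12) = 1.78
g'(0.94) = 4.53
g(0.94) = 3.03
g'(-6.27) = 0.02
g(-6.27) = 0.17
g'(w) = (2.52 - 4.2*w)*(-2.98*w - 2.09)/(2.1*w^2 - 2.52*w - 1.1)^2 - 2.98/(2.1*w^2 - 2.52*w - 1.1) = (6.258*w^2 + 8.778*w - 1.9888)/(4.41*w^4 - 10.584*w^3 + 1.7304*w^2 + 5.544*w + 1.21)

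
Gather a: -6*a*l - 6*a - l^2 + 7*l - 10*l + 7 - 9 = a*(-6*l - 6) - l^2 - 3*l - 2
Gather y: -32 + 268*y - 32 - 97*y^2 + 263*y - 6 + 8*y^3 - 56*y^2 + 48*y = 8*y^3 - 153*y^2 + 579*y - 70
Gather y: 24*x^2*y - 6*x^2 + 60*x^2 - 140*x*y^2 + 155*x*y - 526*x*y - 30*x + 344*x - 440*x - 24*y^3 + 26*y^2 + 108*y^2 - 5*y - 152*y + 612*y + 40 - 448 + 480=54*x^2 - 126*x - 24*y^3 + y^2*(134 - 140*x) + y*(24*x^2 - 371*x + 455) + 72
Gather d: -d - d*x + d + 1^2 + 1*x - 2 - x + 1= -d*x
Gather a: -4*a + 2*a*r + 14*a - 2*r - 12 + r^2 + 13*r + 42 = a*(2*r + 10) + r^2 + 11*r + 30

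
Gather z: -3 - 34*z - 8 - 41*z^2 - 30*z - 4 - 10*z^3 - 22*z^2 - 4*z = -10*z^3 - 63*z^2 - 68*z - 15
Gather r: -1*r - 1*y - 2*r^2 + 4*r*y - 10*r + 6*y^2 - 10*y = -2*r^2 + r*(4*y - 11) + 6*y^2 - 11*y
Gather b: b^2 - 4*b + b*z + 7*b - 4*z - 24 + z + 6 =b^2 + b*(z + 3) - 3*z - 18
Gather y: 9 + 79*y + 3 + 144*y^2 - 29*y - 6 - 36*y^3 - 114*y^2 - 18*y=-36*y^3 + 30*y^2 + 32*y + 6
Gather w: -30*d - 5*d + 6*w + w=-35*d + 7*w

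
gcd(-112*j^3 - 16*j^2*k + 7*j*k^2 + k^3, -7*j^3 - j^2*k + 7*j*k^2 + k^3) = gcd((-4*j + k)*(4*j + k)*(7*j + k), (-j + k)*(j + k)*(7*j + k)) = 7*j + k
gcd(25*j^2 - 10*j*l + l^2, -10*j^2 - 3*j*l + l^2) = 5*j - l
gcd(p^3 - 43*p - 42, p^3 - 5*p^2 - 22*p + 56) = p - 7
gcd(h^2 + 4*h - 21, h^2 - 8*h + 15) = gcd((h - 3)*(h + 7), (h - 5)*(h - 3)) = h - 3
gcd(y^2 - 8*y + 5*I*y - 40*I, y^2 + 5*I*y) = y + 5*I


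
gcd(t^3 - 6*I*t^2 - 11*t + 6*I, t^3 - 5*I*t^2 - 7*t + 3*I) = t^2 - 4*I*t - 3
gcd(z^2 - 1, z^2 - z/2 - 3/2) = z + 1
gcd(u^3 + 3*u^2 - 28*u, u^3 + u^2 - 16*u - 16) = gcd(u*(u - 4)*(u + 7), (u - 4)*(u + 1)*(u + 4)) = u - 4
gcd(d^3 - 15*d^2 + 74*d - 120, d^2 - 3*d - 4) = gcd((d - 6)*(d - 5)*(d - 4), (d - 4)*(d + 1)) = d - 4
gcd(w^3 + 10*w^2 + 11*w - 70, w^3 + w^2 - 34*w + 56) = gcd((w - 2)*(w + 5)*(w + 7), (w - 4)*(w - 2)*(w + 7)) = w^2 + 5*w - 14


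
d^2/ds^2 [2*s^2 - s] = 4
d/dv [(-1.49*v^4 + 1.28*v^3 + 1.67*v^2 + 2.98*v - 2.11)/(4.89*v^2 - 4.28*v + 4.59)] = (-14.5722*v^5 + 25.3908*v^4 - 38.3132*v^3 - 4.0942*v^2 + 35.9664*v + 4.6474)/(23.9121*v^4 - 41.8584*v^3 + 63.2086*v^2 - 39.2904*v + 21.0681)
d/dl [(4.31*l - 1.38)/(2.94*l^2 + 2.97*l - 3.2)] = (-12.6714*l^2 + 8.1144*l - 9.6934)/(8.6436*l^4 + 17.4636*l^3 - 9.9951*l^2 - 19.008*l + 10.24)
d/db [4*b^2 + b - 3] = 8*b + 1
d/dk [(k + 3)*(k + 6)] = 2*k + 9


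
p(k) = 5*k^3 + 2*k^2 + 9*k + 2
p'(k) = 15*k^2 + 4*k + 9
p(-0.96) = -9.22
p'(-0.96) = 18.98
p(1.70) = 47.64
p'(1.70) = 59.15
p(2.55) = 120.86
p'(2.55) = 116.74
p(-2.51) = -87.06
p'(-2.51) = 93.46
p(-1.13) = -12.83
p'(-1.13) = 23.63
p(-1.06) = -11.25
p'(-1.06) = 21.61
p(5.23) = 819.05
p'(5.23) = 440.21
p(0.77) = 12.40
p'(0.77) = 20.97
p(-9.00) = -3562.00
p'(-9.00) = 1188.00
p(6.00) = 1208.00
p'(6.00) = 573.00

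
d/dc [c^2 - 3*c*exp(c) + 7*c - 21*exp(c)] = -3*c*exp(c) + 2*c - 24*exp(c) + 7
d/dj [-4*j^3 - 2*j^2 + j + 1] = -12*j^2 - 4*j + 1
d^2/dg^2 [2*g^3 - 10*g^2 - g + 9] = 12*g - 20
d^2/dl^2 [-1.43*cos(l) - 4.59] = 1.43*cos(l)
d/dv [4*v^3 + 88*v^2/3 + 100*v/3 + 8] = 12*v^2 + 176*v/3 + 100/3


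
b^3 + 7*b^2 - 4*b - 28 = (b - 2)*(b + 2)*(b + 7)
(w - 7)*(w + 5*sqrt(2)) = w^2 - 7*w + 5*sqrt(2)*w - 35*sqrt(2)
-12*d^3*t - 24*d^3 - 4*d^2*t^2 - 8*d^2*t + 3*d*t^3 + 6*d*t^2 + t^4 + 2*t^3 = (-2*d + t)*(2*d + t)*(3*d + t)*(t + 2)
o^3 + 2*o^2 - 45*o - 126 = (o - 7)*(o + 3)*(o + 6)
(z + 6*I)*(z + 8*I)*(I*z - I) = I*z^3 - 14*z^2 - I*z^2 + 14*z - 48*I*z + 48*I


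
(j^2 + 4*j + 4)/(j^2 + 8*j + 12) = (j + 2)/(j + 6)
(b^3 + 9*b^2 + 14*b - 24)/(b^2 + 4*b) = b + 5 - 6/b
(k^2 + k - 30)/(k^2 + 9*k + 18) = (k - 5)/(k + 3)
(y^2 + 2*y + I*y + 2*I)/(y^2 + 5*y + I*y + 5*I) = (y + 2)/(y + 5)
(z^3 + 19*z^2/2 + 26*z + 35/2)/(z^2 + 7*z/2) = z + 6 + 5/z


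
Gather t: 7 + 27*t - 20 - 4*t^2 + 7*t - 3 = -4*t^2 + 34*t - 16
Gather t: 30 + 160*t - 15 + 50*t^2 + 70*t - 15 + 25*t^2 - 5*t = 75*t^2 + 225*t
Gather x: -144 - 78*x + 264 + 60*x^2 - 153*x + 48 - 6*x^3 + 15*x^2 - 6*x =-6*x^3 + 75*x^2 - 237*x + 168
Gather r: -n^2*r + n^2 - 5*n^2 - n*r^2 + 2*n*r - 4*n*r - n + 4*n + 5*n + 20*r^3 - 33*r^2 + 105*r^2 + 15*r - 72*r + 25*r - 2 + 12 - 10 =-4*n^2 + 8*n + 20*r^3 + r^2*(72 - n) + r*(-n^2 - 2*n - 32)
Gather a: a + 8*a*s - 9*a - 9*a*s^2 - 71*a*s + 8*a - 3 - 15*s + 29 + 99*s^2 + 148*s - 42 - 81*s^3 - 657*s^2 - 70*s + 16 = a*(-9*s^2 - 63*s) - 81*s^3 - 558*s^2 + 63*s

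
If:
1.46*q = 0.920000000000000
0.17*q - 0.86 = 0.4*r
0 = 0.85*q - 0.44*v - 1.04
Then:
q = 0.63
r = -1.88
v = -1.15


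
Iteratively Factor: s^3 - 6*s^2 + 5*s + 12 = (s + 1)*(s^2 - 7*s + 12) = (s - 3)*(s + 1)*(s - 4)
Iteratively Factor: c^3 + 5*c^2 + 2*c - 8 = (c + 2)*(c^2 + 3*c - 4) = (c + 2)*(c + 4)*(c - 1)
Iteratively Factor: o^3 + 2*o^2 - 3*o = (o + 3)*(o^2 - o) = o*(o + 3)*(o - 1)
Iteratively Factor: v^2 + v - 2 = (v - 1)*(v + 2)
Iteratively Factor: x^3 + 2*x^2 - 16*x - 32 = (x + 2)*(x^2 - 16) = (x + 2)*(x + 4)*(x - 4)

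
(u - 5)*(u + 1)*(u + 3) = u^3 - u^2 - 17*u - 15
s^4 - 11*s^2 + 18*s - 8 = (s - 2)*(s - 1)^2*(s + 4)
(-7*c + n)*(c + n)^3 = -7*c^4 - 20*c^3*n - 18*c^2*n^2 - 4*c*n^3 + n^4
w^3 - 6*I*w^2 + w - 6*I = (w - 6*I)*(w - I)*(w + I)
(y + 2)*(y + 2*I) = y^2 + 2*y + 2*I*y + 4*I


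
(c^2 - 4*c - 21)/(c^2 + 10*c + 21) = (c - 7)/(c + 7)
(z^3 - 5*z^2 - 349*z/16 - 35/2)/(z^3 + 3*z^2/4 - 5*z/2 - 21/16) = (4*z^2 - 27*z - 40)/(4*z^2 - 4*z - 3)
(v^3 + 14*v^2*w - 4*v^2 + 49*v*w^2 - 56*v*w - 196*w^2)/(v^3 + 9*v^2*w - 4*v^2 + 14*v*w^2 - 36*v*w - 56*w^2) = (v + 7*w)/(v + 2*w)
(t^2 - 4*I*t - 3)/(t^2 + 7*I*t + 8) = (t - 3*I)/(t + 8*I)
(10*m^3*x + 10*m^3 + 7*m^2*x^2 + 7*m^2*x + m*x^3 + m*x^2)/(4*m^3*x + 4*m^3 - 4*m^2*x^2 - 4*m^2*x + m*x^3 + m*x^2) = (10*m^2 + 7*m*x + x^2)/(4*m^2 - 4*m*x + x^2)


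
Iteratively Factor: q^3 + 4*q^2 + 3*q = (q + 1)*(q^2 + 3*q) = q*(q + 1)*(q + 3)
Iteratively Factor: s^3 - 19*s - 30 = (s + 2)*(s^2 - 2*s - 15) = (s + 2)*(s + 3)*(s - 5)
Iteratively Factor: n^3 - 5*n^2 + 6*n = (n - 3)*(n^2 - 2*n) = n*(n - 3)*(n - 2)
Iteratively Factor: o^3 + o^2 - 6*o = (o)*(o^2 + o - 6) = o*(o - 2)*(o + 3)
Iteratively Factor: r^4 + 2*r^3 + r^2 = (r)*(r^3 + 2*r^2 + r) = r*(r + 1)*(r^2 + r) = r^2*(r + 1)*(r + 1)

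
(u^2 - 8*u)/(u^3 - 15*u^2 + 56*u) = 1/(u - 7)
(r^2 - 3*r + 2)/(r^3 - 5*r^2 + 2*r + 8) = (r - 1)/(r^2 - 3*r - 4)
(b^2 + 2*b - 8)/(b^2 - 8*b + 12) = (b + 4)/(b - 6)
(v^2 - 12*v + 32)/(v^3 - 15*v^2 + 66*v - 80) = (v - 4)/(v^2 - 7*v + 10)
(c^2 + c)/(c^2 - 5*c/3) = 3*(c + 1)/(3*c - 5)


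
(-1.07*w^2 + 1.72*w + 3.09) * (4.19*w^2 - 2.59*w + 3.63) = -4.4833*w^4 + 9.9781*w^3 + 4.6082*w^2 - 1.7595*w + 11.2167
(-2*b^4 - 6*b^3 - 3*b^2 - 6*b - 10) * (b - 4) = -2*b^5 + 2*b^4 + 21*b^3 + 6*b^2 + 14*b + 40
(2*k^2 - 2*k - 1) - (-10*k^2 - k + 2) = 12*k^2 - k - 3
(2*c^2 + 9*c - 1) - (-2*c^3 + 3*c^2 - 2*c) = 2*c^3 - c^2 + 11*c - 1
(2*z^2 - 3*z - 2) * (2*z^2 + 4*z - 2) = 4*z^4 + 2*z^3 - 20*z^2 - 2*z + 4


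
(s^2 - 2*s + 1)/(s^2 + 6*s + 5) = (s^2 - 2*s + 1)/(s^2 + 6*s + 5)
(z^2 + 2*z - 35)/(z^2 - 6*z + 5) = (z + 7)/(z - 1)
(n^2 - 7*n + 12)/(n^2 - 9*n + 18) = (n - 4)/(n - 6)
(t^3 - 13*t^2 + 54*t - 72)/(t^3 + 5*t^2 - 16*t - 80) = (t^2 - 9*t + 18)/(t^2 + 9*t + 20)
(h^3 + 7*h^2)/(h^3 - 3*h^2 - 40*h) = h*(h + 7)/(h^2 - 3*h - 40)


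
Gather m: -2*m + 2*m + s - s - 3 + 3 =0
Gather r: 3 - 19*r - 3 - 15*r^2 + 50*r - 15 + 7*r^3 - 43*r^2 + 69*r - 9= 7*r^3 - 58*r^2 + 100*r - 24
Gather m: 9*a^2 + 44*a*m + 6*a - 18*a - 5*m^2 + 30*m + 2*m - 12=9*a^2 - 12*a - 5*m^2 + m*(44*a + 32) - 12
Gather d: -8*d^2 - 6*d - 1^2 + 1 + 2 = -8*d^2 - 6*d + 2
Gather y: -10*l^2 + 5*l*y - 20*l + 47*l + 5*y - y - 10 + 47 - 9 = -10*l^2 + 27*l + y*(5*l + 4) + 28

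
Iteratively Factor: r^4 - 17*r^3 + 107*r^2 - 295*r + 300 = (r - 3)*(r^3 - 14*r^2 + 65*r - 100) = (r - 4)*(r - 3)*(r^2 - 10*r + 25) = (r - 5)*(r - 4)*(r - 3)*(r - 5)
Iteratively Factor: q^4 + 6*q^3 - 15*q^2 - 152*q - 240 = (q + 4)*(q^3 + 2*q^2 - 23*q - 60) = (q + 3)*(q + 4)*(q^2 - q - 20) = (q - 5)*(q + 3)*(q + 4)*(q + 4)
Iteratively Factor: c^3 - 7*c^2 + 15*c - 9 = (c - 3)*(c^2 - 4*c + 3) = (c - 3)^2*(c - 1)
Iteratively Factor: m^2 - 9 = (m - 3)*(m + 3)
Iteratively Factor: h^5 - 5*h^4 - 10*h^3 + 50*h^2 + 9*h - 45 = (h - 3)*(h^4 - 2*h^3 - 16*h^2 + 2*h + 15) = (h - 3)*(h + 1)*(h^3 - 3*h^2 - 13*h + 15) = (h - 5)*(h - 3)*(h + 1)*(h^2 + 2*h - 3) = (h - 5)*(h - 3)*(h + 1)*(h + 3)*(h - 1)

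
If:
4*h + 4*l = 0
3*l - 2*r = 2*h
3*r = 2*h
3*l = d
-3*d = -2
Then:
No Solution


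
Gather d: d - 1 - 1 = d - 2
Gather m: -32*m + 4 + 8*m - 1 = 3 - 24*m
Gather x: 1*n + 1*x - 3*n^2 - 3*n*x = -3*n^2 + n + x*(1 - 3*n)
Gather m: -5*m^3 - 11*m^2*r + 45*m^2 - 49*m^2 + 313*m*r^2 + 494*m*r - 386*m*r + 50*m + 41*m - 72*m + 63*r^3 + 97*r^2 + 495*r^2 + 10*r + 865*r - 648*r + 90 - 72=-5*m^3 + m^2*(-11*r - 4) + m*(313*r^2 + 108*r + 19) + 63*r^3 + 592*r^2 + 227*r + 18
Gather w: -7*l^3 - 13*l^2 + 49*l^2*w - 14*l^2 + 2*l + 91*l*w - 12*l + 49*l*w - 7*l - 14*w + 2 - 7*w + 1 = -7*l^3 - 27*l^2 - 17*l + w*(49*l^2 + 140*l - 21) + 3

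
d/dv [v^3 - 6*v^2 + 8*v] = 3*v^2 - 12*v + 8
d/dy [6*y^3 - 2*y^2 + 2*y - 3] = 18*y^2 - 4*y + 2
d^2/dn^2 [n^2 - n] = 2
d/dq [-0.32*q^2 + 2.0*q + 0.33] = 2.0 - 0.64*q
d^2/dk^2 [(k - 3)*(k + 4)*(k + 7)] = 6*k + 16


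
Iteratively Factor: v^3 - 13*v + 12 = (v + 4)*(v^2 - 4*v + 3) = (v - 1)*(v + 4)*(v - 3)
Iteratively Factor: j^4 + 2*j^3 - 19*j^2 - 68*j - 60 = (j + 2)*(j^3 - 19*j - 30) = (j + 2)^2*(j^2 - 2*j - 15) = (j - 5)*(j + 2)^2*(j + 3)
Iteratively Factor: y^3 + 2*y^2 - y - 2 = (y + 1)*(y^2 + y - 2) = (y + 1)*(y + 2)*(y - 1)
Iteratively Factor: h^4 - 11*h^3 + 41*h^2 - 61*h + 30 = (h - 1)*(h^3 - 10*h^2 + 31*h - 30) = (h - 5)*(h - 1)*(h^2 - 5*h + 6) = (h - 5)*(h - 2)*(h - 1)*(h - 3)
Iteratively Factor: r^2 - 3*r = (r - 3)*(r)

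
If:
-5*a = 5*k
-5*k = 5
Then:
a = 1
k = -1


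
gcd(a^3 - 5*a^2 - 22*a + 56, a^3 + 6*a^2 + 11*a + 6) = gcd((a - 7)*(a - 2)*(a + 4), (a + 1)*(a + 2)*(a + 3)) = 1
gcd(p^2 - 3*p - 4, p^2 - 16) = p - 4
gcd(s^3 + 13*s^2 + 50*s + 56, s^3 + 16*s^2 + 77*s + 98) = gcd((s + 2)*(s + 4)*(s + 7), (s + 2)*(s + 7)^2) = s^2 + 9*s + 14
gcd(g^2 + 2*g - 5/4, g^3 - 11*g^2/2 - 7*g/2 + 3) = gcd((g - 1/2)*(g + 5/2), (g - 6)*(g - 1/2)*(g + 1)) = g - 1/2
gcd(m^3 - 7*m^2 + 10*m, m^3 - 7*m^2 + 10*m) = m^3 - 7*m^2 + 10*m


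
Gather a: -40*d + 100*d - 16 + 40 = 60*d + 24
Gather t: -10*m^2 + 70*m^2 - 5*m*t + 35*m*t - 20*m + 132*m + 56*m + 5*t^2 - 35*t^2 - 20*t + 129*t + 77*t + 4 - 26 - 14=60*m^2 + 168*m - 30*t^2 + t*(30*m + 186) - 36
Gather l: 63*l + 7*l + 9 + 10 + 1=70*l + 20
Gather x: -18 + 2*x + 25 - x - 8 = x - 1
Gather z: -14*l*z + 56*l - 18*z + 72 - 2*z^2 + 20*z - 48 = 56*l - 2*z^2 + z*(2 - 14*l) + 24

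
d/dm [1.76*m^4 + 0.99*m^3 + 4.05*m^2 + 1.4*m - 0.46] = 7.04*m^3 + 2.97*m^2 + 8.1*m + 1.4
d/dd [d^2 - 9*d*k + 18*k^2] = 2*d - 9*k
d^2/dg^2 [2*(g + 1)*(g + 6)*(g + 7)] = 12*g + 56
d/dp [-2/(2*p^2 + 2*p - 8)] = (2*p + 1)/(p^2 + p - 4)^2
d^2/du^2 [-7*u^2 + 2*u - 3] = -14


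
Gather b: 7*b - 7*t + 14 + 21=7*b - 7*t + 35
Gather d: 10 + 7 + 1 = 18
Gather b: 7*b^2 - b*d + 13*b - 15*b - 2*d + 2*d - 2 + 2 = 7*b^2 + b*(-d - 2)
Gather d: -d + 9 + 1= 10 - d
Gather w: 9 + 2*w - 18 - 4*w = -2*w - 9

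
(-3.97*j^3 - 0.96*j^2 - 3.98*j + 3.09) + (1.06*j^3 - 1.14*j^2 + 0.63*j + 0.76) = -2.91*j^3 - 2.1*j^2 - 3.35*j + 3.85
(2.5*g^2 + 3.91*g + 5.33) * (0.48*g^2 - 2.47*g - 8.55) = 1.2*g^4 - 4.2982*g^3 - 28.4743*g^2 - 46.5956*g - 45.5715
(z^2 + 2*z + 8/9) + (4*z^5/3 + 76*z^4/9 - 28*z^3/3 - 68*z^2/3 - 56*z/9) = 4*z^5/3 + 76*z^4/9 - 28*z^3/3 - 65*z^2/3 - 38*z/9 + 8/9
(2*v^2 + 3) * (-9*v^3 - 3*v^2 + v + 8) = -18*v^5 - 6*v^4 - 25*v^3 + 7*v^2 + 3*v + 24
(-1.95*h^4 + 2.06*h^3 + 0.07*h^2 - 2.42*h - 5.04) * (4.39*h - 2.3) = -8.5605*h^5 + 13.5284*h^4 - 4.4307*h^3 - 10.7848*h^2 - 16.5596*h + 11.592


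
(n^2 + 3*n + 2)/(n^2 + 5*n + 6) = (n + 1)/(n + 3)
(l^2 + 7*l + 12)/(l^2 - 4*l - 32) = (l + 3)/(l - 8)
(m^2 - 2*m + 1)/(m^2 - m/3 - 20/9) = 9*(-m^2 + 2*m - 1)/(-9*m^2 + 3*m + 20)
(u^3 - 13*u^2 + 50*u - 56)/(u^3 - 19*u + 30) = (u^2 - 11*u + 28)/(u^2 + 2*u - 15)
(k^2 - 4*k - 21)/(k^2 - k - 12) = (k - 7)/(k - 4)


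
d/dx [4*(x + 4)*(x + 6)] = 8*x + 40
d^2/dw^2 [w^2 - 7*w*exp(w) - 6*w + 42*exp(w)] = -7*w*exp(w) + 28*exp(w) + 2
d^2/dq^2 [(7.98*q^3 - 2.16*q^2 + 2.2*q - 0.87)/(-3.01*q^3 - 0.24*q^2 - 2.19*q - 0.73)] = (50.669136*q^6 + 196.026852*q^5 + 210.034188*q^4 - 103.65978*q^3 + 13.902762*q^2 - 31.928886*q + 17.376774)/(27.270901*q^9 + 6.523272*q^8 + 60.044985*q^7 + 29.347779*q^6 + 46.851327*q^5 + 32.451858*q^4 + 17.617674*q^3 + 10.887147*q^2 + 3.501153*q + 0.389017)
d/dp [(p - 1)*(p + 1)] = 2*p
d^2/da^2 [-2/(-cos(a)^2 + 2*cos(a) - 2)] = (-23*cos(a) + 6*cos(2*a) + 3*cos(3*a) - cos(4*a) + 15)/(cos(a)^2 - 2*cos(a) + 2)^3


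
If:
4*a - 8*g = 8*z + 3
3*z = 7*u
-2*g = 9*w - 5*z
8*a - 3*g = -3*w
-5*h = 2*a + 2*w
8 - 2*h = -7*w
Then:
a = 4535/4532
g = 1745/1133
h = 347/6798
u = -687/1133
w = -3835/3399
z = -1603/1133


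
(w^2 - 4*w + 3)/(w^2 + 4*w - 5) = (w - 3)/(w + 5)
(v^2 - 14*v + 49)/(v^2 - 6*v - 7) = (v - 7)/(v + 1)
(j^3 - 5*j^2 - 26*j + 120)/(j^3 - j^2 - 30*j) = (j - 4)/j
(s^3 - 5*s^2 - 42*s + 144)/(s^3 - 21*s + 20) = (s^3 - 5*s^2 - 42*s + 144)/(s^3 - 21*s + 20)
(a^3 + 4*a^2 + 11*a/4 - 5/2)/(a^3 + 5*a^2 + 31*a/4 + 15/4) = (2*a^2 + 3*a - 2)/(2*a^2 + 5*a + 3)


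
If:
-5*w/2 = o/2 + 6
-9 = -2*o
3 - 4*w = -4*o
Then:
No Solution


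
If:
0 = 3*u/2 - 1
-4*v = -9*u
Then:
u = 2/3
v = 3/2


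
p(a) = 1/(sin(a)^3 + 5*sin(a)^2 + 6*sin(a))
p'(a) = (-3*sin(a)^2*cos(a) - 10*sin(a)*cos(a) - 6*cos(a))/(sin(a)^3 + 5*sin(a)^2 + 6*sin(a))^2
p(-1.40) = -0.50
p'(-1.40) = 0.04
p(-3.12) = -7.86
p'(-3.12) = 357.35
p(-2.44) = -0.49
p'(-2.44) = 0.14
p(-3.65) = 0.24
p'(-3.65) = 0.57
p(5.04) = -0.49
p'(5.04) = 0.06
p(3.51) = -0.64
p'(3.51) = 1.07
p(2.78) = 0.36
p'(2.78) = 1.19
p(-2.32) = -0.48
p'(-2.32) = 0.04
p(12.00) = -0.52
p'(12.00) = -0.34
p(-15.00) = -0.48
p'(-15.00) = 0.14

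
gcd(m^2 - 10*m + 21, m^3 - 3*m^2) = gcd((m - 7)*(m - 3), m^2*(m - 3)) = m - 3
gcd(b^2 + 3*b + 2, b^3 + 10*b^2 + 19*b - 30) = 1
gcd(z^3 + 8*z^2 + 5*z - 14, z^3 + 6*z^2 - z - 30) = 1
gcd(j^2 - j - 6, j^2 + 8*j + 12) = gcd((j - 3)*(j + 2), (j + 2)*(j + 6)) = j + 2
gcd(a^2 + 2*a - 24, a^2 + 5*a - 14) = 1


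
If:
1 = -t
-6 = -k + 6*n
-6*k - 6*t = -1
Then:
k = 7/6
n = -29/36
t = -1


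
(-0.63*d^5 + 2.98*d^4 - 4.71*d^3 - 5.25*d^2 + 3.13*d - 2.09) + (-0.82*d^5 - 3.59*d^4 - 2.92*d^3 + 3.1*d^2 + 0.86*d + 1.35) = -1.45*d^5 - 0.61*d^4 - 7.63*d^3 - 2.15*d^2 + 3.99*d - 0.74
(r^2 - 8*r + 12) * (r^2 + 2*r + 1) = r^4 - 6*r^3 - 3*r^2 + 16*r + 12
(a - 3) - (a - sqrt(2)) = -3 + sqrt(2)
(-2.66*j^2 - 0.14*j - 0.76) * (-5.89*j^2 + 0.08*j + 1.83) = 15.6674*j^4 + 0.6118*j^3 - 0.402600000000001*j^2 - 0.317*j - 1.3908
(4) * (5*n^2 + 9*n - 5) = 20*n^2 + 36*n - 20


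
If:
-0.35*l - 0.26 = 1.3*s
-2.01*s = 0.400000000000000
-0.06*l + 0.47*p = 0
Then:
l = -0.00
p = -0.00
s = -0.20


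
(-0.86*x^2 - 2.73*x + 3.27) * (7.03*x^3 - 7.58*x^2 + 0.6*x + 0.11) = -6.0458*x^5 - 12.6731*x^4 + 43.1655*x^3 - 26.5192*x^2 + 1.6617*x + 0.3597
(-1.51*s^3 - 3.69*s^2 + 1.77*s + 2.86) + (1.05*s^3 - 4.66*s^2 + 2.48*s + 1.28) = -0.46*s^3 - 8.35*s^2 + 4.25*s + 4.14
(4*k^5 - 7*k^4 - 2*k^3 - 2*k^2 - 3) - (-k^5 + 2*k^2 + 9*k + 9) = 5*k^5 - 7*k^4 - 2*k^3 - 4*k^2 - 9*k - 12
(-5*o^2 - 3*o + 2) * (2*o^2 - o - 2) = -10*o^4 - o^3 + 17*o^2 + 4*o - 4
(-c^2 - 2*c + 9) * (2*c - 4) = -2*c^3 + 26*c - 36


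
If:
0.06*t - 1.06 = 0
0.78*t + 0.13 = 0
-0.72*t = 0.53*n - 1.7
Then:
No Solution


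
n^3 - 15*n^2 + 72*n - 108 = (n - 6)^2*(n - 3)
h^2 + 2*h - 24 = (h - 4)*(h + 6)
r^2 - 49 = (r - 7)*(r + 7)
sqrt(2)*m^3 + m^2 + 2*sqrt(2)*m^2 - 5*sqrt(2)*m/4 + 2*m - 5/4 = (m - 1/2)*(m + 5/2)*(sqrt(2)*m + 1)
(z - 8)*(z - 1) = z^2 - 9*z + 8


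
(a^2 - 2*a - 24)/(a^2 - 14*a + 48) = (a + 4)/(a - 8)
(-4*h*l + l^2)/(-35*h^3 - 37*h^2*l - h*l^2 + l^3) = l*(4*h - l)/(35*h^3 + 37*h^2*l + h*l^2 - l^3)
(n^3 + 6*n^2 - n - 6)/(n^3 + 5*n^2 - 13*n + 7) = (n^2 + 7*n + 6)/(n^2 + 6*n - 7)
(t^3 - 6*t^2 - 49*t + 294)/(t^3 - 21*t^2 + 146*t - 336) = (t + 7)/(t - 8)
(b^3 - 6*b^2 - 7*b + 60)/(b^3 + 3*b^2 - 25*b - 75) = (b - 4)/(b + 5)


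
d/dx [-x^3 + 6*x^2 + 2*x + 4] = -3*x^2 + 12*x + 2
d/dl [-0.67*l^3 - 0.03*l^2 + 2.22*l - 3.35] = -2.01*l^2 - 0.06*l + 2.22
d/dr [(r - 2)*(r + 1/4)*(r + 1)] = 3*r^2 - 3*r/2 - 9/4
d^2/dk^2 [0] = 0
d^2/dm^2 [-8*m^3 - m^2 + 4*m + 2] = -48*m - 2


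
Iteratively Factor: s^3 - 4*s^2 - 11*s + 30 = (s + 3)*(s^2 - 7*s + 10) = (s - 5)*(s + 3)*(s - 2)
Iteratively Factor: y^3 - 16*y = (y - 4)*(y^2 + 4*y) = y*(y - 4)*(y + 4)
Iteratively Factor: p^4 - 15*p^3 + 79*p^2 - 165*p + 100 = (p - 5)*(p^3 - 10*p^2 + 29*p - 20) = (p - 5)*(p - 1)*(p^2 - 9*p + 20) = (p - 5)^2*(p - 1)*(p - 4)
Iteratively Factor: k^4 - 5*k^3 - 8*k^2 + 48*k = (k - 4)*(k^3 - k^2 - 12*k) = (k - 4)*(k + 3)*(k^2 - 4*k) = (k - 4)^2*(k + 3)*(k)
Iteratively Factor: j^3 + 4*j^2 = (j)*(j^2 + 4*j) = j^2*(j + 4)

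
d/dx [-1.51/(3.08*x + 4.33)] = 4.6508/(3.08*x + 4.33)^2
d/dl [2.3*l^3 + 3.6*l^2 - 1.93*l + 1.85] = 6.9*l^2 + 7.2*l - 1.93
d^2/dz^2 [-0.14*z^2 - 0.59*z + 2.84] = -0.280000000000000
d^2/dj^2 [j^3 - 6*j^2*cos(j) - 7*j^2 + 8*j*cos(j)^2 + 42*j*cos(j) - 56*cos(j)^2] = 6*j^2*cos(j) + 24*j*sin(j) - 42*j*cos(j) - 16*j*cos(2*j) + 6*j - 84*sin(j) - 16*sin(2*j) - 12*cos(j) + 112*cos(2*j) - 14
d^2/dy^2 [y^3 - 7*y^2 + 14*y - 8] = 6*y - 14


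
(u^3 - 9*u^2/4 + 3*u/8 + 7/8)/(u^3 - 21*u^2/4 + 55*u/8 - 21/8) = (8*u^2 - 10*u - 7)/(8*u^2 - 34*u + 21)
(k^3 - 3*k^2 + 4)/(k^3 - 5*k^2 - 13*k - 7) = (k^2 - 4*k + 4)/(k^2 - 6*k - 7)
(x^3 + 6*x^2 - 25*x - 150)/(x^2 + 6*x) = x - 25/x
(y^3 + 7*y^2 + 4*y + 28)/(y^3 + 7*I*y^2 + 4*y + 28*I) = (y + 7)/(y + 7*I)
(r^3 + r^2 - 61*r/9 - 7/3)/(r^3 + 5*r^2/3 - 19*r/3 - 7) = (r + 1/3)/(r + 1)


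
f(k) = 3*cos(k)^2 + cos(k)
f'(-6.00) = -1.89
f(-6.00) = 3.73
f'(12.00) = 3.25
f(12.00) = 2.98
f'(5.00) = 2.59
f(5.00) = 0.53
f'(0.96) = -3.64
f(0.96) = 1.56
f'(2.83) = 1.44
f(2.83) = 1.77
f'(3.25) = -0.54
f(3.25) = 1.97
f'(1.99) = 1.32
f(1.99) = 0.09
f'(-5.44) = -3.73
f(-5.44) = 1.99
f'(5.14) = 3.17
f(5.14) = 0.93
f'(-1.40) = 1.99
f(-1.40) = 0.26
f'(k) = -6*sin(k)*cos(k) - sin(k)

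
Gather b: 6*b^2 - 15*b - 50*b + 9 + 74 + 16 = 6*b^2 - 65*b + 99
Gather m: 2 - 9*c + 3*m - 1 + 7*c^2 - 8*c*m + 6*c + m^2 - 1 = 7*c^2 - 3*c + m^2 + m*(3 - 8*c)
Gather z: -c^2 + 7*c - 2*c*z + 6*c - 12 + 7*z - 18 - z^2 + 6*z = -c^2 + 13*c - z^2 + z*(13 - 2*c) - 30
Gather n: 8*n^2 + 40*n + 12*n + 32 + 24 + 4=8*n^2 + 52*n + 60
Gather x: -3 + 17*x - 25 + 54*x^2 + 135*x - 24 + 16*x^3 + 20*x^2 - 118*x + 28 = 16*x^3 + 74*x^2 + 34*x - 24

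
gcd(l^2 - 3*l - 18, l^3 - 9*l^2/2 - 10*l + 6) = l - 6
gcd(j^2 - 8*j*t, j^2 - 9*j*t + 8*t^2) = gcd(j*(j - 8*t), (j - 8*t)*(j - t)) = -j + 8*t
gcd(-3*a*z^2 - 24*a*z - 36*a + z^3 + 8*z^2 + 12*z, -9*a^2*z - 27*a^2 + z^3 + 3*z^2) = -3*a + z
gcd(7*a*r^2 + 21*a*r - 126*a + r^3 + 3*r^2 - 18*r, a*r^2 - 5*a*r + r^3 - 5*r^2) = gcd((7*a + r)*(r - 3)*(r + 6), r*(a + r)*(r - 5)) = 1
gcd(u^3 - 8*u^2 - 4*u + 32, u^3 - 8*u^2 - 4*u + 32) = u^3 - 8*u^2 - 4*u + 32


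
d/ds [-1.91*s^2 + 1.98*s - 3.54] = 1.98 - 3.82*s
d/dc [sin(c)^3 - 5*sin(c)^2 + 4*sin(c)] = (3*sin(c)^2 - 10*sin(c) + 4)*cos(c)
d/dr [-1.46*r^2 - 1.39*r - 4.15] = -2.92*r - 1.39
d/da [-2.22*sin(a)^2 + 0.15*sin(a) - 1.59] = (0.15 - 4.44*sin(a))*cos(a)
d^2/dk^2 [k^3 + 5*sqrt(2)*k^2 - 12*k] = 6*k + 10*sqrt(2)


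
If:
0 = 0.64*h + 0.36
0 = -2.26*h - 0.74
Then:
No Solution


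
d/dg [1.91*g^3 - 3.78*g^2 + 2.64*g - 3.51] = 5.73*g^2 - 7.56*g + 2.64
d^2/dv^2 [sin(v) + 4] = -sin(v)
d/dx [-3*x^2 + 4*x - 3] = 4 - 6*x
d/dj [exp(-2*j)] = -2*exp(-2*j)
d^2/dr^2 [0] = 0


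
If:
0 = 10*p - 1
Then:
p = 1/10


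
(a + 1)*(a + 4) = a^2 + 5*a + 4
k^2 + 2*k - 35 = (k - 5)*(k + 7)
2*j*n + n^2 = n*(2*j + n)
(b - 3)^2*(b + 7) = b^3 + b^2 - 33*b + 63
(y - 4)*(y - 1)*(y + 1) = y^3 - 4*y^2 - y + 4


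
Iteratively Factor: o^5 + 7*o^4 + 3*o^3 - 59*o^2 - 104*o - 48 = (o + 4)*(o^4 + 3*o^3 - 9*o^2 - 23*o - 12) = (o + 4)^2*(o^3 - o^2 - 5*o - 3) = (o + 1)*(o + 4)^2*(o^2 - 2*o - 3) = (o + 1)^2*(o + 4)^2*(o - 3)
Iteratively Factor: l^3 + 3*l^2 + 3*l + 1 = (l + 1)*(l^2 + 2*l + 1) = (l + 1)^2*(l + 1)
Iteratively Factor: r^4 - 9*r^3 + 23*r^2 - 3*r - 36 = (r - 3)*(r^3 - 6*r^2 + 5*r + 12) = (r - 4)*(r - 3)*(r^2 - 2*r - 3) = (r - 4)*(r - 3)^2*(r + 1)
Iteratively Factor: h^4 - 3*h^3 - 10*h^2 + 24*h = (h - 4)*(h^3 + h^2 - 6*h) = (h - 4)*(h - 2)*(h^2 + 3*h) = (h - 4)*(h - 2)*(h + 3)*(h)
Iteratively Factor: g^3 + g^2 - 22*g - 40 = (g + 4)*(g^2 - 3*g - 10) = (g - 5)*(g + 4)*(g + 2)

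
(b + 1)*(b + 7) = b^2 + 8*b + 7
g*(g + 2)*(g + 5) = g^3 + 7*g^2 + 10*g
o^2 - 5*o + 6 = (o - 3)*(o - 2)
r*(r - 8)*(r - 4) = r^3 - 12*r^2 + 32*r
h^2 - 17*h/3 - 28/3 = (h - 7)*(h + 4/3)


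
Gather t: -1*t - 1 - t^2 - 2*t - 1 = -t^2 - 3*t - 2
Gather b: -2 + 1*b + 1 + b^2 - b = b^2 - 1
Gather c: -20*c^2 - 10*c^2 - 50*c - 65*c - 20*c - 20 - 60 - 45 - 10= -30*c^2 - 135*c - 135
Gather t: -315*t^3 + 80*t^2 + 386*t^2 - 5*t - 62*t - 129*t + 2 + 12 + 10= -315*t^3 + 466*t^2 - 196*t + 24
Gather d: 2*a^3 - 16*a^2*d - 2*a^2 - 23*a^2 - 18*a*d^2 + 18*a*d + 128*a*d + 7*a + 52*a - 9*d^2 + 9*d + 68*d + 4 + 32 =2*a^3 - 25*a^2 + 59*a + d^2*(-18*a - 9) + d*(-16*a^2 + 146*a + 77) + 36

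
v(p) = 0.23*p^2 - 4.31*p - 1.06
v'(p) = 0.46*p - 4.31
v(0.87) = -4.64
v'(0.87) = -3.91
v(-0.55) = 1.38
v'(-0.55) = -4.56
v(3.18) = -12.44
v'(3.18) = -2.85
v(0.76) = -4.20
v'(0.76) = -3.96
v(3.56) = -13.49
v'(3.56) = -2.67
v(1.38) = -6.57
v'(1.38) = -3.68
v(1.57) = -7.26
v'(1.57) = -3.59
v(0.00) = -1.06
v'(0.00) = -4.31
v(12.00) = -19.66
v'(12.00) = 1.21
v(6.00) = -18.64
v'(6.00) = -1.55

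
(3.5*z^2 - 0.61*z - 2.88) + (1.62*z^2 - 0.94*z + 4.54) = 5.12*z^2 - 1.55*z + 1.66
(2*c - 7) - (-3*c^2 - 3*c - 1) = 3*c^2 + 5*c - 6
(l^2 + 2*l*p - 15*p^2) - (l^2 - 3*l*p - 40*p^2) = 5*l*p + 25*p^2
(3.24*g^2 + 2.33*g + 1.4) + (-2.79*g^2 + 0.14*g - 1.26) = 0.45*g^2 + 2.47*g + 0.14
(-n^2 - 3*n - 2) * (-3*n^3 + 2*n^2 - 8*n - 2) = 3*n^5 + 7*n^4 + 8*n^3 + 22*n^2 + 22*n + 4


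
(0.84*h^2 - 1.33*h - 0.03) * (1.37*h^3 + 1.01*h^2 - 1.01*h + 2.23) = 1.1508*h^5 - 0.9737*h^4 - 2.2328*h^3 + 3.1862*h^2 - 2.9356*h - 0.0669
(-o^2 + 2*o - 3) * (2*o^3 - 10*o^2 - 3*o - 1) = -2*o^5 + 14*o^4 - 23*o^3 + 25*o^2 + 7*o + 3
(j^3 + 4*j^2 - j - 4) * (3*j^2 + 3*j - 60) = 3*j^5 + 15*j^4 - 51*j^3 - 255*j^2 + 48*j + 240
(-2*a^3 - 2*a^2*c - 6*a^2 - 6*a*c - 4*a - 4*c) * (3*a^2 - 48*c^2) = -6*a^5 - 6*a^4*c - 18*a^4 + 96*a^3*c^2 - 18*a^3*c - 12*a^3 + 96*a^2*c^3 + 288*a^2*c^2 - 12*a^2*c + 288*a*c^3 + 192*a*c^2 + 192*c^3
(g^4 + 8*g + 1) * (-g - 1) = -g^5 - g^4 - 8*g^2 - 9*g - 1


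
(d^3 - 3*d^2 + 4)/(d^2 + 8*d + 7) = (d^2 - 4*d + 4)/(d + 7)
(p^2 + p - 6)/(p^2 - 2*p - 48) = (-p^2 - p + 6)/(-p^2 + 2*p + 48)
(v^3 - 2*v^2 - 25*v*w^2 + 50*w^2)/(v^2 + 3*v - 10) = (v^2 - 25*w^2)/(v + 5)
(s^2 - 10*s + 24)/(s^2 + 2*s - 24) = (s - 6)/(s + 6)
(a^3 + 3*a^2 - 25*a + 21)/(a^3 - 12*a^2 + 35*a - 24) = (a + 7)/(a - 8)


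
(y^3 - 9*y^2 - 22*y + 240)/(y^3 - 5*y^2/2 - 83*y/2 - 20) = 2*(y - 6)/(2*y + 1)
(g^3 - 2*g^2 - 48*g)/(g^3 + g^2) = (g^2 - 2*g - 48)/(g*(g + 1))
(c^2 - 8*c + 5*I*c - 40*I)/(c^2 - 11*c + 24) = (c + 5*I)/(c - 3)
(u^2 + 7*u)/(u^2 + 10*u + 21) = u/(u + 3)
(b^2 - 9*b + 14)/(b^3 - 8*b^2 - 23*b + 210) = (b - 2)/(b^2 - b - 30)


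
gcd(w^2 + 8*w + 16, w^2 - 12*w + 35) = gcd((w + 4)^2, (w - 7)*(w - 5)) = 1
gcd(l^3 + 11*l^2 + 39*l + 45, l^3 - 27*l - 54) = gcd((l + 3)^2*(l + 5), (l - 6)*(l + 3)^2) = l^2 + 6*l + 9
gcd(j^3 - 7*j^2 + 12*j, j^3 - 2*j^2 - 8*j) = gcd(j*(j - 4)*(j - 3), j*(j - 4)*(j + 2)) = j^2 - 4*j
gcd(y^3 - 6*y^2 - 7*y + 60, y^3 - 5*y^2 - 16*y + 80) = y^2 - 9*y + 20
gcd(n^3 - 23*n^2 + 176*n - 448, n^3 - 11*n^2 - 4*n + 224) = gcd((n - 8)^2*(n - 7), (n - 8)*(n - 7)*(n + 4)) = n^2 - 15*n + 56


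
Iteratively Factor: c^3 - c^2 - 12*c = (c - 4)*(c^2 + 3*c) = c*(c - 4)*(c + 3)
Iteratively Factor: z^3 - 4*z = (z)*(z^2 - 4) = z*(z - 2)*(z + 2)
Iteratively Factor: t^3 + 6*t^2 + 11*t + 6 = (t + 3)*(t^2 + 3*t + 2) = (t + 1)*(t + 3)*(t + 2)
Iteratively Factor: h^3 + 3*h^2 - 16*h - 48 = (h + 4)*(h^2 - h - 12) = (h - 4)*(h + 4)*(h + 3)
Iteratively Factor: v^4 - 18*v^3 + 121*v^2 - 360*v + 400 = (v - 4)*(v^3 - 14*v^2 + 65*v - 100) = (v - 5)*(v - 4)*(v^2 - 9*v + 20) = (v - 5)^2*(v - 4)*(v - 4)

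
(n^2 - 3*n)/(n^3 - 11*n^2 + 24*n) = 1/(n - 8)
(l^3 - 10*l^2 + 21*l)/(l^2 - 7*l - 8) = l*(-l^2 + 10*l - 21)/(-l^2 + 7*l + 8)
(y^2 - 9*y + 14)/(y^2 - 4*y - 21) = (y - 2)/(y + 3)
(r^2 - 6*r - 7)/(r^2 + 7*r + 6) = (r - 7)/(r + 6)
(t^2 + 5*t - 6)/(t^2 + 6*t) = (t - 1)/t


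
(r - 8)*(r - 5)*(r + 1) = r^3 - 12*r^2 + 27*r + 40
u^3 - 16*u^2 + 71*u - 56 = (u - 8)*(u - 7)*(u - 1)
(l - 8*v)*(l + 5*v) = l^2 - 3*l*v - 40*v^2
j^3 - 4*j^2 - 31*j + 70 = (j - 7)*(j - 2)*(j + 5)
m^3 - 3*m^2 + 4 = (m - 2)^2*(m + 1)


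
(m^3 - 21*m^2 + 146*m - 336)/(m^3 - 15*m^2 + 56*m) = (m - 6)/m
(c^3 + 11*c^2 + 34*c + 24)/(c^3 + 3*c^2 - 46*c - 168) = (c + 1)/(c - 7)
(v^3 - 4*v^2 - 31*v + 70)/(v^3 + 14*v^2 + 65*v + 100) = (v^2 - 9*v + 14)/(v^2 + 9*v + 20)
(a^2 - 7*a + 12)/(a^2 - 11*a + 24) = (a - 4)/(a - 8)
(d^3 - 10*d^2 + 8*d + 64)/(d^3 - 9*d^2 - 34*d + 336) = (d^2 - 2*d - 8)/(d^2 - d - 42)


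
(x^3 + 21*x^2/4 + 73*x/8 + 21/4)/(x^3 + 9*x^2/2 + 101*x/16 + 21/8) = 2*(2*x + 3)/(4*x + 3)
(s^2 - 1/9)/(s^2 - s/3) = (s + 1/3)/s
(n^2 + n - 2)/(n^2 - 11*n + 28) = (n^2 + n - 2)/(n^2 - 11*n + 28)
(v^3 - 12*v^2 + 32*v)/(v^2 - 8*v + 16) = v*(v - 8)/(v - 4)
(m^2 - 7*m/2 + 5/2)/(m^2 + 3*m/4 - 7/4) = 2*(2*m - 5)/(4*m + 7)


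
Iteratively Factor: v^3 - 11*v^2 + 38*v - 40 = (v - 5)*(v^2 - 6*v + 8) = (v - 5)*(v - 2)*(v - 4)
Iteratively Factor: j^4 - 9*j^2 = (j)*(j^3 - 9*j) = j^2*(j^2 - 9) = j^2*(j - 3)*(j + 3)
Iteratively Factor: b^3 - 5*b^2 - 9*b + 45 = (b - 3)*(b^2 - 2*b - 15) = (b - 5)*(b - 3)*(b + 3)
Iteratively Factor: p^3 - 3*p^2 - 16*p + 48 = (p + 4)*(p^2 - 7*p + 12) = (p - 3)*(p + 4)*(p - 4)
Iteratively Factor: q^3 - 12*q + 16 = (q - 2)*(q^2 + 2*q - 8) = (q - 2)*(q + 4)*(q - 2)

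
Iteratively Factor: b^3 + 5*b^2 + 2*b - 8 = (b + 4)*(b^2 + b - 2) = (b - 1)*(b + 4)*(b + 2)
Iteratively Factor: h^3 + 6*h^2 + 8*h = (h + 2)*(h^2 + 4*h) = (h + 2)*(h + 4)*(h)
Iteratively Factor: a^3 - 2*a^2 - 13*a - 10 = (a + 2)*(a^2 - 4*a - 5) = (a + 1)*(a + 2)*(a - 5)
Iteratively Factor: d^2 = (d)*(d)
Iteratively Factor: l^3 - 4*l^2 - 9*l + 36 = (l - 4)*(l^2 - 9) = (l - 4)*(l - 3)*(l + 3)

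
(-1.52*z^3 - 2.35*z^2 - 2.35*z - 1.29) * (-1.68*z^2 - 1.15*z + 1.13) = 2.5536*z^5 + 5.696*z^4 + 4.9329*z^3 + 2.2142*z^2 - 1.172*z - 1.4577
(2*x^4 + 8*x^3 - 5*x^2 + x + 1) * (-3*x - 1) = -6*x^5 - 26*x^4 + 7*x^3 + 2*x^2 - 4*x - 1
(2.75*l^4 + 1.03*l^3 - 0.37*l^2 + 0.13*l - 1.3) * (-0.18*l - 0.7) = -0.495*l^5 - 2.1104*l^4 - 0.6544*l^3 + 0.2356*l^2 + 0.143*l + 0.91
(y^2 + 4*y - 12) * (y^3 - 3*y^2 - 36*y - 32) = y^5 + y^4 - 60*y^3 - 140*y^2 + 304*y + 384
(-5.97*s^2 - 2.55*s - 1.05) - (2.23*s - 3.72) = -5.97*s^2 - 4.78*s + 2.67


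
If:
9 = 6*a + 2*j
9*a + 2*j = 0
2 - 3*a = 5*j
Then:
No Solution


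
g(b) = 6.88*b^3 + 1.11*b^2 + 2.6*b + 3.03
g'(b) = 20.64*b^2 + 2.22*b + 2.6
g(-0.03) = 2.95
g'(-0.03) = 2.55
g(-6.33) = -1713.97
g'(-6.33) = 815.57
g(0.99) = 13.37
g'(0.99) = 25.03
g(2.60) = 138.22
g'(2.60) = 147.90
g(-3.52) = -292.43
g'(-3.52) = 250.52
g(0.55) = 5.94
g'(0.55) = 10.06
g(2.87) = 182.28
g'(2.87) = 178.98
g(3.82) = 412.67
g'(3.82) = 312.27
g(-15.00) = -23006.22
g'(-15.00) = 4613.30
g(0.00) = 3.03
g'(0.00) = 2.60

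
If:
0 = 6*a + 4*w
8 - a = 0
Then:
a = 8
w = -12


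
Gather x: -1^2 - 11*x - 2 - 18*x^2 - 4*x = -18*x^2 - 15*x - 3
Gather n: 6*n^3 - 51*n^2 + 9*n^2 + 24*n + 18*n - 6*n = 6*n^3 - 42*n^2 + 36*n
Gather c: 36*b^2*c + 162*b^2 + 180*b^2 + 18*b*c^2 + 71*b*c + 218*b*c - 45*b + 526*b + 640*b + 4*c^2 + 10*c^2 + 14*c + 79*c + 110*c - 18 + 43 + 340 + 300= 342*b^2 + 1121*b + c^2*(18*b + 14) + c*(36*b^2 + 289*b + 203) + 665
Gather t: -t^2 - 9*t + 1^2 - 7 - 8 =-t^2 - 9*t - 14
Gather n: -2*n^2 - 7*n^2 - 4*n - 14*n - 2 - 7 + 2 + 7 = -9*n^2 - 18*n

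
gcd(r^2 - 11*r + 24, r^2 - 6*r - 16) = r - 8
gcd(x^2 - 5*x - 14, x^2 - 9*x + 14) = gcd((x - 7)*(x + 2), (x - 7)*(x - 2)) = x - 7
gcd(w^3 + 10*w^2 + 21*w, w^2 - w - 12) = w + 3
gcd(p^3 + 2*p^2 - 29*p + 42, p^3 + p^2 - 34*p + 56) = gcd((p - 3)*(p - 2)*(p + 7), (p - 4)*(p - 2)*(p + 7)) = p^2 + 5*p - 14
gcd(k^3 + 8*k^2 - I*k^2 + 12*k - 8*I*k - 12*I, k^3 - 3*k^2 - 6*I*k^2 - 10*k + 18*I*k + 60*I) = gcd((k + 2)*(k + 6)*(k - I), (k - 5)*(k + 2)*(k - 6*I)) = k + 2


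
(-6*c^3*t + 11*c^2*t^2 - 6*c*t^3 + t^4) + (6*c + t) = -6*c^3*t + 11*c^2*t^2 - 6*c*t^3 + 6*c + t^4 + t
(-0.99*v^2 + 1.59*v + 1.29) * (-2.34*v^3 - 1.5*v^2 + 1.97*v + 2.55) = 2.3166*v^5 - 2.2356*v^4 - 7.3539*v^3 - 1.3272*v^2 + 6.5958*v + 3.2895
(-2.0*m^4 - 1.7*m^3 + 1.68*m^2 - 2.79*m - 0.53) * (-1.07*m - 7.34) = 2.14*m^5 + 16.499*m^4 + 10.6804*m^3 - 9.3459*m^2 + 21.0457*m + 3.8902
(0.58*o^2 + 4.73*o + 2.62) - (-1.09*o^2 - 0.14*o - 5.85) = 1.67*o^2 + 4.87*o + 8.47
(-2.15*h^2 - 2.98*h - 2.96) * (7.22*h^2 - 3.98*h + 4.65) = -15.523*h^4 - 12.9586*h^3 - 19.5083*h^2 - 2.0762*h - 13.764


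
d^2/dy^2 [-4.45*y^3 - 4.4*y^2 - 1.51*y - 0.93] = -26.7*y - 8.8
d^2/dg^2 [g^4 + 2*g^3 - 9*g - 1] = 12*g*(g + 1)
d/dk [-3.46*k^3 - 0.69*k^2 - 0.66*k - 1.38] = -10.38*k^2 - 1.38*k - 0.66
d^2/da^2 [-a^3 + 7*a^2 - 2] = 14 - 6*a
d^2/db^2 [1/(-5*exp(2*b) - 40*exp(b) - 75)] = 4*((exp(b) + 2)*(exp(2*b) + 8*exp(b) + 15) - 2*(exp(b) + 4)^2*exp(b))*exp(b)/(5*(exp(2*b) + 8*exp(b) + 15)^3)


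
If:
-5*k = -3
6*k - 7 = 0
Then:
No Solution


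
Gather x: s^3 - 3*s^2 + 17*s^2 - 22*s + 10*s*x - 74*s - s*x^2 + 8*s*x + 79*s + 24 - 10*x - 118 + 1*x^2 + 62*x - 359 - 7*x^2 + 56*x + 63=s^3 + 14*s^2 - 17*s + x^2*(-s - 6) + x*(18*s + 108) - 390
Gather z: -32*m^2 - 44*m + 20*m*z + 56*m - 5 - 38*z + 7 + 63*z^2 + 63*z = -32*m^2 + 12*m + 63*z^2 + z*(20*m + 25) + 2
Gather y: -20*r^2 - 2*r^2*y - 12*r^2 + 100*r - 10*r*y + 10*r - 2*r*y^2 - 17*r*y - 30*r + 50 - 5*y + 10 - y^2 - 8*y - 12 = -32*r^2 + 80*r + y^2*(-2*r - 1) + y*(-2*r^2 - 27*r - 13) + 48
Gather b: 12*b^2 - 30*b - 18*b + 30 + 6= 12*b^2 - 48*b + 36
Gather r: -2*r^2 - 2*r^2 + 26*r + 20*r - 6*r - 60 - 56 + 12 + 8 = -4*r^2 + 40*r - 96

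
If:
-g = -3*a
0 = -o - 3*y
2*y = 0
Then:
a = g/3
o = 0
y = 0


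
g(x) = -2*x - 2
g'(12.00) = -2.00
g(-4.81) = 7.62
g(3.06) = -8.12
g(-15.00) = 28.00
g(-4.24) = 6.48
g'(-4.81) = -2.00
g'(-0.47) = -2.00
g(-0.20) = -1.60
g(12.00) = -26.00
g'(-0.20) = -2.00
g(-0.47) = -1.06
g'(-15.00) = -2.00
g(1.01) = -4.02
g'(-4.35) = -2.00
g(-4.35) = 6.70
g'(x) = -2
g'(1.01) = -2.00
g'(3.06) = -2.00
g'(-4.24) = -2.00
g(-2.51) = 3.02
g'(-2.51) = -2.00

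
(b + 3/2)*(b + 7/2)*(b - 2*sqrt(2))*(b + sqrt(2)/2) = b^4 - 3*sqrt(2)*b^3/2 + 5*b^3 - 15*sqrt(2)*b^2/2 + 13*b^2/4 - 63*sqrt(2)*b/8 - 10*b - 21/2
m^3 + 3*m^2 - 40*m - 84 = (m - 6)*(m + 2)*(m + 7)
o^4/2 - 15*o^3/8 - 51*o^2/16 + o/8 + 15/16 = (o/2 + 1/2)*(o - 5)*(o - 1/2)*(o + 3/4)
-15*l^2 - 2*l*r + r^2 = (-5*l + r)*(3*l + r)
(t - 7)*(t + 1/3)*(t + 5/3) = t^3 - 5*t^2 - 121*t/9 - 35/9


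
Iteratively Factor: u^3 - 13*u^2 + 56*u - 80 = (u - 5)*(u^2 - 8*u + 16) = (u - 5)*(u - 4)*(u - 4)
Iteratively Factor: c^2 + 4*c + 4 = (c + 2)*(c + 2)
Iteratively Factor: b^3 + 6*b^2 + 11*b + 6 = (b + 1)*(b^2 + 5*b + 6) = (b + 1)*(b + 2)*(b + 3)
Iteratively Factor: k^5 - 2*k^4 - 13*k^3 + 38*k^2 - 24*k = (k - 1)*(k^4 - k^3 - 14*k^2 + 24*k) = (k - 2)*(k - 1)*(k^3 + k^2 - 12*k) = (k - 3)*(k - 2)*(k - 1)*(k^2 + 4*k) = (k - 3)*(k - 2)*(k - 1)*(k + 4)*(k)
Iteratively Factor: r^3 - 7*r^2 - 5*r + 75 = (r + 3)*(r^2 - 10*r + 25) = (r - 5)*(r + 3)*(r - 5)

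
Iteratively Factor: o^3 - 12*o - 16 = (o + 2)*(o^2 - 2*o - 8) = (o - 4)*(o + 2)*(o + 2)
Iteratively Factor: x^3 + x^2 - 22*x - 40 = (x + 2)*(x^2 - x - 20) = (x - 5)*(x + 2)*(x + 4)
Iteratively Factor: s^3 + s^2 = (s)*(s^2 + s) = s^2*(s + 1)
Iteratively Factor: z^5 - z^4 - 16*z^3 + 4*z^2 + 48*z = (z + 3)*(z^4 - 4*z^3 - 4*z^2 + 16*z) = (z + 2)*(z + 3)*(z^3 - 6*z^2 + 8*z) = (z - 2)*(z + 2)*(z + 3)*(z^2 - 4*z) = (z - 4)*(z - 2)*(z + 2)*(z + 3)*(z)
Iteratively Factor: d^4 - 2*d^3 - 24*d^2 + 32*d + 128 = (d - 4)*(d^3 + 2*d^2 - 16*d - 32) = (d - 4)^2*(d^2 + 6*d + 8) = (d - 4)^2*(d + 4)*(d + 2)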